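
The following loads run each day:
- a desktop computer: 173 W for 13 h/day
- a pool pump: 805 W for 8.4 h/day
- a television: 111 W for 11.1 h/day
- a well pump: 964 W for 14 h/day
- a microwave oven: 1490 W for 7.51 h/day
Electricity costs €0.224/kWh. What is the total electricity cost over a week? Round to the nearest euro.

€55

desktop computer: 173 W × 13 h × 7 d = 15,743 Wh = 15.74 kWh
pool pump: 805 W × 8.4 h × 7 d = 47,334 Wh = 47.33 kWh
television: 111 W × 11.1 h × 7 d = 8,625 Wh = 8.625 kWh
well pump: 964 W × 14 h × 7 d = 94,472 Wh = 94.47 kWh
microwave oven: 1490 W × 7.51 h × 7 d = 78,329 Wh = 78.33 kWh
Total energy = 15.74 + 47.33 + 8.625 + 94.47 + 78.33 = 244.5 kWh
Cost = 244.5 kWh × €0.224 = €54.77 ≈ €55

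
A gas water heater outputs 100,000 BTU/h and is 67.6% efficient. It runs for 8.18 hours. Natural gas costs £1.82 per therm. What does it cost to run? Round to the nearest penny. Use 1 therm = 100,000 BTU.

Heat delivered = 100,000 BTU/h × 8.18 h = 818,000 BTU
Gas input = 818,000 / 0.676 = 1,210,059 BTU
= 1,210,059 / 100,000 = 12.1 therm
Cost = 12.1 × £1.82/therm = £22.02

£22.02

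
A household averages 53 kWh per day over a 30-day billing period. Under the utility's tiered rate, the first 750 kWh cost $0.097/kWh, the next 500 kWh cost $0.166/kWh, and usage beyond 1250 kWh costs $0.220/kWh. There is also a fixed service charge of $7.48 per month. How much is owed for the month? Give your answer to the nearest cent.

$238.03

Usage = 53 kWh/day × 30 days = 1590 kWh
First 750 kWh × $0.097 = $72.75
Next 500 kWh × $0.166 = $83.00
Remaining 340 kWh × $0.220 = $74.80
Energy charge = $230.55; + service $7.48 = $238.03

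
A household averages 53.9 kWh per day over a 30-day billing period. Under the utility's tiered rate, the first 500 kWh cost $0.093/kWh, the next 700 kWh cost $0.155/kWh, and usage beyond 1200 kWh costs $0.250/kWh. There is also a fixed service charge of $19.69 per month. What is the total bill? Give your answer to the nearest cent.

Usage = 53.9 kWh/day × 30 days = 1617 kWh
First 500 kWh × $0.093 = $46.50
Next 700 kWh × $0.155 = $108.50
Remaining 417 kWh × $0.250 = $104.25
Energy charge = $259.25; + service $19.69 = $278.94

$278.94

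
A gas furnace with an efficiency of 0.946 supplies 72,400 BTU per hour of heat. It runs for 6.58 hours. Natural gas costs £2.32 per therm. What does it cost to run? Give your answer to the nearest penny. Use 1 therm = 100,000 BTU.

£11.68

Heat delivered = 72,400 BTU/h × 6.58 h = 476,392 BTU
Gas input = 476,392 / 0.946 = 503,586 BTU
= 503,586 / 100,000 = 5.036 therm
Cost = 5.036 × £2.32/therm = £11.68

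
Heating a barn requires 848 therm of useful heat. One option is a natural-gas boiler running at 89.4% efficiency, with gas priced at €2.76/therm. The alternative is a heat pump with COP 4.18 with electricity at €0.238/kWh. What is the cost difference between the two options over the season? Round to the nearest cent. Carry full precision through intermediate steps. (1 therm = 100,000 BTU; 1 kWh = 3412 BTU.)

Heat load = 848 therm × 100,000 = 84,800,000 BTU
Gas: input = 84,800,000 / 0.894 = 94,854,586 BTU = 948.5 therm → 948.5 × €2.76 = €2,617.99
Heat pump: 84,800,000 BTU / 3412 = 24,850 kWh heat; / 4.18 = 5,946 kWh in → × €0.238 = €1,415.10
Difference = |€2,617.99 − €1,415.10| = €1,202.89

€1202.89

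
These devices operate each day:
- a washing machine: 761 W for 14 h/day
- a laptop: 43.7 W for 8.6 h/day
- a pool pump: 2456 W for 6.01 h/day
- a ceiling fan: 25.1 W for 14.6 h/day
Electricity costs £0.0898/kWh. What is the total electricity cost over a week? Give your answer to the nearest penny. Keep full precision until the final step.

£16.44

washing machine: 761 W × 14 h × 7 d = 74,578 Wh = 74.58 kWh
laptop: 43.7 W × 8.6 h × 7 d = 2,631 Wh = 2.631 kWh
pool pump: 2456 W × 6.01 h × 7 d = 103,324 Wh = 103.3 kWh
ceiling fan: 25.1 W × 14.6 h × 7 d = 2,565 Wh = 2.565 kWh
Total energy = 74.58 + 2.631 + 103.3 + 2.565 = 183.1 kWh
Cost = 183.1 kWh × £0.0898 = £16.44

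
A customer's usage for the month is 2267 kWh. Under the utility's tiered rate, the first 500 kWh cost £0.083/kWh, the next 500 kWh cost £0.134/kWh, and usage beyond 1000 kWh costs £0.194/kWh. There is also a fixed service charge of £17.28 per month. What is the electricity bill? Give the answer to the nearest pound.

First 500 kWh × £0.083 = £41.50
Next 500 kWh × £0.134 = £67.00
Remaining 1267 kWh × £0.194 = £245.80
Energy charge = £354.30; + service £17.28 = £371.58 ≈ £372

£372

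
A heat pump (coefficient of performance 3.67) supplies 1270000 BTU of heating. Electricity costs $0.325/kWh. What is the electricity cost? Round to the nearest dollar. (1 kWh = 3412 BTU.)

$33

Heat delivered = 1,270,000 BTU / 3412 = 372.2 kWh
Electrical input = 372.2 kWh / 3.67 = 101.4 kWh
Cost = 101.4 × $0.325/kWh = $32.96 ≈ $33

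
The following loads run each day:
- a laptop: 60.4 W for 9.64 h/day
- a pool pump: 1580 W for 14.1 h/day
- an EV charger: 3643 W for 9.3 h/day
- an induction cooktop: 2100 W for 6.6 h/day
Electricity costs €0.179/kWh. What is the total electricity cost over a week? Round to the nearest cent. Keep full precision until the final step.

€88.46

laptop: 60.4 W × 9.64 h × 7 d = 4,076 Wh = 4.076 kWh
pool pump: 1580 W × 14.1 h × 7 d = 155,946 Wh = 155.9 kWh
EV charger: 3643 W × 9.3 h × 7 d = 237,159 Wh = 237.2 kWh
induction cooktop: 2100 W × 6.6 h × 7 d = 97,020 Wh = 97.02 kWh
Total energy = 4.076 + 155.9 + 237.2 + 97.02 = 494.2 kWh
Cost = 494.2 kWh × €0.179 = €88.46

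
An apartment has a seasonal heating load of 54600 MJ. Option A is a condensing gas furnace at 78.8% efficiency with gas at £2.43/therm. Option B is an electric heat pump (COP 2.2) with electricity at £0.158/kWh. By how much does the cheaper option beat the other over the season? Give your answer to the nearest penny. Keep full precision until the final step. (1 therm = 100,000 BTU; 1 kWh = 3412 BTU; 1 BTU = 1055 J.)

£506.61

Heat load = 54600 MJ = 54,600,000,000 J / 1055 = 51,753,555 BTU
Gas: input = 51,753,555 / 0.788 = 65,677,100 BTU = 656.8 therm → 656.8 × £2.43 = £1,595.95
Heat pump: 51,753,555 BTU / 3412 = 15,170 kWh heat; / 2.2 = 6,895 kWh in → × £0.158 = £1,089.35
Difference = |£1,595.95 − £1,089.35| = £506.61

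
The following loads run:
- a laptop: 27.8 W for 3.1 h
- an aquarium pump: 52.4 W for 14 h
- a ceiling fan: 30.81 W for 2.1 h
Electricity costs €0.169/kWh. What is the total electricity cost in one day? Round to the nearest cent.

€0.15

laptop: 27.8 W × 3.1 h = 86 Wh = 0.08618 kWh
aquarium pump: 52.4 W × 14 h = 734 Wh = 0.7336 kWh
ceiling fan: 30.81 W × 2.1 h = 65 Wh = 0.0647 kWh
Total energy = 0.08618 + 0.7336 + 0.0647 = 0.8845 kWh
Cost = 0.8845 kWh × €0.169 = €0.15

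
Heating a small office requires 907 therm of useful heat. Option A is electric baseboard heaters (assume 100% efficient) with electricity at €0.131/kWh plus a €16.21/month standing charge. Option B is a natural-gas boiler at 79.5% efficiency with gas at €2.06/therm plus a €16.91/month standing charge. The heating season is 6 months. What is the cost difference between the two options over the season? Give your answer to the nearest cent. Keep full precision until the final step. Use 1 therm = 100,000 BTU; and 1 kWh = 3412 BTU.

Heat load = 907 therm × 100,000 = 90,700,000 BTU
Gas: input = 90,700,000 / 0.795 = 114,088,050 BTU = 1,141 therm → 1,141 × €2.06 = €2,350.21; + 6 × €16.91 standing = €2,451.67
Electric: 90,700,000 BTU / 3412 = 26,580 kWh → × €0.131 = €3,482.33; + 6 × €16.21 standing = €3,579.59
Difference = |€2,451.67 − €3,579.59| = €1,127.91

€1127.91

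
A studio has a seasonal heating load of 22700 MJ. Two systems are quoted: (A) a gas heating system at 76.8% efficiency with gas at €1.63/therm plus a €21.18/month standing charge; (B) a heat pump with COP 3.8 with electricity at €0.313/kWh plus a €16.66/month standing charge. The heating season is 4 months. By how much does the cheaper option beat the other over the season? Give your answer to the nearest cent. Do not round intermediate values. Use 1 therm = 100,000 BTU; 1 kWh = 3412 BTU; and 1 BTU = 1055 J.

€44.68

Heat load = 22700 MJ = 22,700,000,000 J / 1055 = 21,516,588 BTU
Gas: input = 21,516,588 / 0.768 = 28,016,390 BTU = 280.2 therm → 280.2 × €1.63 = €456.67; + 4 × €21.18 standing = €541.39
Heat pump: 21,516,588 BTU / 3412 = 6,306 kWh heat; / 3.8 = 1,660 kWh in → × €0.313 = €519.43; + 4 × €16.66 standing = €586.07
Difference = |€541.39 − €586.07| = €44.68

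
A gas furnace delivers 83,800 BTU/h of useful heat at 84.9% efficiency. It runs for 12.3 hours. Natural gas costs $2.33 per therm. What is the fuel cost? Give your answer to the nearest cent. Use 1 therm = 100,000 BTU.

$28.29

Heat delivered = 83,800 BTU/h × 12.3 h = 1,030,740 BTU
Gas input = 1,030,740 / 0.849 = 1,214,064 BTU
= 1,214,064 / 100,000 = 12.14 therm
Cost = 12.14 × $2.33/therm = $28.29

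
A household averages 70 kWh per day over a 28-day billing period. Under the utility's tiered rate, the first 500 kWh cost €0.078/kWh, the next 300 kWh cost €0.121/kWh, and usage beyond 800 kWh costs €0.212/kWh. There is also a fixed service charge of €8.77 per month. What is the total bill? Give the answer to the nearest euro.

Usage = 70 kWh/day × 28 days = 1960 kWh
First 500 kWh × €0.078 = €39.00
Next 300 kWh × €0.121 = €36.30
Remaining 1160 kWh × €0.212 = €245.92
Energy charge = €321.22; + service €8.77 = €329.99 ≈ €330

€330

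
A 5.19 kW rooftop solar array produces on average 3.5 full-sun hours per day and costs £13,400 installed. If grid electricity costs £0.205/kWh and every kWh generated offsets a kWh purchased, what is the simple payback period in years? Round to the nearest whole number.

10 years

Daily generation = 5.19 kW × 3.5 h = 18.17 kWh
Annual generation = 18.17 × 365 = 6630.2 kWh
Annual savings = 6630.2 × £0.205 = £1,359.20
Payback = £13,400 / £1,359.20 = 9.86 years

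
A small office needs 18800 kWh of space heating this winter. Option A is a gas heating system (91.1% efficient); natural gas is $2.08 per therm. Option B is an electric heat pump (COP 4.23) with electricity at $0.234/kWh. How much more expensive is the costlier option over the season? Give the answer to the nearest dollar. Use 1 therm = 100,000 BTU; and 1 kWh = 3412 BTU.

Heat load = 18800 kWh × 3412 = 64,145,600 BTU
Gas: input = 64,145,600 / 0.911 = 70,412,294 BTU = 704.1 therm → 704.1 × $2.08 = $1,464.58
Heat pump: 64,145,600 BTU / 3412 = 18,800 kWh heat; / 4.23 = 4,444 kWh in → × $0.234 = $1,040.00
Difference = |$1,464.58 − $1,040.00| = $424.58 ≈ $425

$425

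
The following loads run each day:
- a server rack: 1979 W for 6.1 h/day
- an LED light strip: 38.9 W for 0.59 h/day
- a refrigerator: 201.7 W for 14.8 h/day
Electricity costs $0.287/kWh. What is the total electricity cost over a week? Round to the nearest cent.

$30.30

server rack: 1979 W × 6.1 h × 7 d = 84,503 Wh = 84.5 kWh
LED light strip: 38.9 W × 0.59 h × 7 d = 161 Wh = 0.1607 kWh
refrigerator: 201.7 W × 14.8 h × 7 d = 20,896 Wh = 20.9 kWh
Total energy = 84.5 + 0.1607 + 20.9 = 105.6 kWh
Cost = 105.6 kWh × $0.287 = $30.30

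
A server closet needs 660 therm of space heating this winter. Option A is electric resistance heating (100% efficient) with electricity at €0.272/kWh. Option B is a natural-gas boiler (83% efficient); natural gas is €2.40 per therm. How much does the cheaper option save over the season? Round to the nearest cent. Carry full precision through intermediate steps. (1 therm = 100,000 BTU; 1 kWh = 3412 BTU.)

Heat load = 660 therm × 100,000 = 66,000,000 BTU
Gas: input = 66,000,000 / 0.830 = 79,518,072 BTU = 795.2 therm → 795.2 × €2.40 = €1,908.43
Electric: 66,000,000 BTU / 3412 = 19,340 kWh → × €0.272 = €5,261.43
Difference = |€1,908.43 − €5,261.43| = €3,353.00

€3353.00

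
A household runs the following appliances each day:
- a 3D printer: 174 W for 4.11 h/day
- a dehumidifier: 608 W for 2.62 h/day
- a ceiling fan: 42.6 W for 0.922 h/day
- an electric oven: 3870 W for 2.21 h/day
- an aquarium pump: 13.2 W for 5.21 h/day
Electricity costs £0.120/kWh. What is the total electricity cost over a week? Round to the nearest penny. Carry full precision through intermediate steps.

3D printer: 174 W × 4.11 h × 7 d = 5,006 Wh = 5.006 kWh
dehumidifier: 608 W × 2.62 h × 7 d = 11,151 Wh = 11.15 kWh
ceiling fan: 42.6 W × 0.922 h × 7 d = 275 Wh = 0.2749 kWh
electric oven: 3870 W × 2.21 h × 7 d = 59,869 Wh = 59.87 kWh
aquarium pump: 13.2 W × 5.21 h × 7 d = 481 Wh = 0.4814 kWh
Total energy = 5.006 + 11.15 + 0.2749 + 59.87 + 0.4814 = 76.78 kWh
Cost = 76.78 kWh × £0.120 = £9.21

£9.21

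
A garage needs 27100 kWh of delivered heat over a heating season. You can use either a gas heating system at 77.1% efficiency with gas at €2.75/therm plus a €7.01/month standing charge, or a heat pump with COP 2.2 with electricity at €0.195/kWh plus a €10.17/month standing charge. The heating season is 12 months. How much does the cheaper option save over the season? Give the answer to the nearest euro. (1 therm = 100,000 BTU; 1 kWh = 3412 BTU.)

€858

Heat load = 27100 kWh × 3412 = 92,465,200 BTU
Gas: input = 92,465,200 / 0.771 = 119,928,923 BTU = 1,199 therm → 1,199 × €2.75 = €3,298.05; + 12 × €7.01 standing = €3,382.17
Heat pump: 92,465,200 BTU / 3412 = 27,100 kWh heat; / 2.2 = 12,320 kWh in → × €0.195 = €2,402.05; + 12 × €10.17 standing = €2,524.09
Difference = |€3,382.17 − €2,524.09| = €858.08 ≈ €858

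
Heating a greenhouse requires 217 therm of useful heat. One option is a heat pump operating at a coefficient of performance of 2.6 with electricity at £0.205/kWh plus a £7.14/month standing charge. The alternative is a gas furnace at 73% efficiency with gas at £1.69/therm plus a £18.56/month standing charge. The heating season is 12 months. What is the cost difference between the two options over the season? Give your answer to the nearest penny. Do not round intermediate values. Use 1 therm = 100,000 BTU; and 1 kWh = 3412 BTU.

£137.96

Heat load = 217 therm × 100,000 = 21,700,000 BTU
Gas: input = 21,700,000 / 0.73 = 29,726,027 BTU = 297.3 therm → 297.3 × £1.69 = £502.37; + 12 × £18.56 standing = £725.09
Heat pump: 21,700,000 BTU / 3412 = 6,360 kWh heat; / 2.6 = 2,446 kWh in → × £0.205 = £501.45; + 12 × £7.14 standing = £587.13
Difference = |£725.09 − £587.13| = £137.96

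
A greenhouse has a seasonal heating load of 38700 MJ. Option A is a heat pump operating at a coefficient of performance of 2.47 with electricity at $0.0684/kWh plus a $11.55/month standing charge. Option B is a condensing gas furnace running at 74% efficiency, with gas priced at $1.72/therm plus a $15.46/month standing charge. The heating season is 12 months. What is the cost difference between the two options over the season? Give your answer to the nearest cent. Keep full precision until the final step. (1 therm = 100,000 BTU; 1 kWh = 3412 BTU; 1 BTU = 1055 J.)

$601.82

Heat load = 38700 MJ = 38,700,000,000 J / 1055 = 36,682,464 BTU
Gas: input = 36,682,464 / 0.74 = 49,570,898 BTU = 495.7 therm → 495.7 × $1.72 = $852.62; + 12 × $15.46 standing = $1,038.14
Heat pump: 36,682,464 BTU / 3412 = 10,750 kWh heat; / 2.47 = 4,353 kWh in → × $0.0684 = $297.72; + 12 × $11.55 standing = $436.32
Difference = |$1,038.14 − $436.32| = $601.82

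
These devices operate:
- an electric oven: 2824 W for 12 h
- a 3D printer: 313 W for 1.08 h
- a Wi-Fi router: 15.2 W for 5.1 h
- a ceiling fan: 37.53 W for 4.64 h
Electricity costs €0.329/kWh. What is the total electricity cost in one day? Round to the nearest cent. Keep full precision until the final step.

€11.34

electric oven: 2824 W × 12 h = 33,888 Wh = 33.89 kWh
3D printer: 313 W × 1.08 h = 338 Wh = 0.338 kWh
Wi-Fi router: 15.2 W × 5.1 h = 78 Wh = 0.07752 kWh
ceiling fan: 37.53 W × 4.64 h = 174 Wh = 0.1741 kWh
Total energy = 33.89 + 0.338 + 0.07752 + 0.1741 = 34.48 kWh
Cost = 34.48 kWh × €0.329 = €11.34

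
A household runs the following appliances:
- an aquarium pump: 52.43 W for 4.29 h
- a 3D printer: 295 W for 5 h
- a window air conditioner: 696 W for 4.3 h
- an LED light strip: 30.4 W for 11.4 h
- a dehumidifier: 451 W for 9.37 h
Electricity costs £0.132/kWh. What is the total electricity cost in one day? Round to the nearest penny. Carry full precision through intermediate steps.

aquarium pump: 52.43 W × 4.29 h = 225 Wh = 0.2249 kWh
3D printer: 295 W × 5 h = 1,475 Wh = 1.475 kWh
window air conditioner: 696 W × 4.3 h = 2,993 Wh = 2.993 kWh
LED light strip: 30.4 W × 11.4 h = 347 Wh = 0.3466 kWh
dehumidifier: 451 W × 9.37 h = 4,226 Wh = 4.226 kWh
Total energy = 0.2249 + 1.475 + 2.993 + 0.3466 + 4.226 = 9.265 kWh
Cost = 9.265 kWh × £0.132 = £1.22

£1.22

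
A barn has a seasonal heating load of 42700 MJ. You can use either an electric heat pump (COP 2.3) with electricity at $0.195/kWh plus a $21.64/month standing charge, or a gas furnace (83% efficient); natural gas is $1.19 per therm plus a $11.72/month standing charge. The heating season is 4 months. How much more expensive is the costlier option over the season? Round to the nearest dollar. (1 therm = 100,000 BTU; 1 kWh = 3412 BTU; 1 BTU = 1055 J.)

Heat load = 42700 MJ = 42,700,000,000 J / 1055 = 40,473,934 BTU
Gas: input = 40,473,934 / 0.83 = 48,763,775 BTU = 487.6 therm → 487.6 × $1.19 = $580.29; + 4 × $11.72 standing = $627.17
Heat pump: 40,473,934 BTU / 3412 = 11,860 kWh heat; / 2.3 = 5,157 kWh in → × $0.195 = $1,005.71; + 4 × $21.64 standing = $1,092.27
Difference = |$627.17 − $1,092.27| = $465.10 ≈ $465

$465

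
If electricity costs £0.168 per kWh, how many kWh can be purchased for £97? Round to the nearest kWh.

577 kWh

£97 / £0.168 per kWh = 577.4 kWh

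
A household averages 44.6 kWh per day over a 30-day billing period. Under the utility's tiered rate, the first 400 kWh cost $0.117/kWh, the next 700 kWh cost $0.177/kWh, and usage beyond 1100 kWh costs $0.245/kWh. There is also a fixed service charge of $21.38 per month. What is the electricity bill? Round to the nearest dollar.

Usage = 44.6 kWh/day × 30 days = 1338 kWh
First 400 kWh × $0.117 = $46.80
Next 700 kWh × $0.177 = $123.90
Remaining 238 kWh × $0.245 = $58.31
Energy charge = $229.01; + service $21.38 = $250.39 ≈ $250

$250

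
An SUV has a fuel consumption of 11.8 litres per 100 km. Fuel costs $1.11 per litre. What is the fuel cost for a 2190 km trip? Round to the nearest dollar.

$287

Fuel = 11.8 L/100 km × 2190 km / 100 = 258.4 L
Cost = 258.4 L × $1.11/L = $286.85 ≈ $287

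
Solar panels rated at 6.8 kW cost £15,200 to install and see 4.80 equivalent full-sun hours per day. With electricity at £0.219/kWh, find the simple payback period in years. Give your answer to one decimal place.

Daily generation = 6.8 kW × 4.80 h = 32.64 kWh
Annual generation = 32.64 × 365 = 11914 kWh
Annual savings = 11914 × £0.219 = £2,609.08
Payback = £15,200 / £2,609.08 = 5.83 years

5.8 years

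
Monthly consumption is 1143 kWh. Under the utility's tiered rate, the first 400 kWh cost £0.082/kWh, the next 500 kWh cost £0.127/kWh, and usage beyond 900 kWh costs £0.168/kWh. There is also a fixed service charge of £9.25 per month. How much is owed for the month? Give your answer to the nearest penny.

First 400 kWh × £0.082 = £32.80
Next 500 kWh × £0.127 = £63.50
Remaining 243 kWh × £0.168 = £40.82
Energy charge = £137.12; + service £9.25 = £146.37

£146.37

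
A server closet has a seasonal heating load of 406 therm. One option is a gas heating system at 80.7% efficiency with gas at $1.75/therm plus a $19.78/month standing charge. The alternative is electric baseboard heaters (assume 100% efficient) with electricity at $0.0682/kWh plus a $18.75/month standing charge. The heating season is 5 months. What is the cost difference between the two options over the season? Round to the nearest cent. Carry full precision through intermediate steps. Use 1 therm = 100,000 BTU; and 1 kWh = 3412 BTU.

$74.05

Heat load = 406 therm × 100,000 = 40,600,000 BTU
Gas: input = 40,600,000 / 0.807 = 50,309,789 BTU = 503.1 therm → 503.1 × $1.75 = $880.42; + 5 × $19.78 standing = $979.32
Electric: 40,600,000 BTU / 3412 = 11,900 kWh → × $0.0682 = $811.52; + 5 × $18.75 standing = $905.27
Difference = |$979.32 − $905.27| = $74.05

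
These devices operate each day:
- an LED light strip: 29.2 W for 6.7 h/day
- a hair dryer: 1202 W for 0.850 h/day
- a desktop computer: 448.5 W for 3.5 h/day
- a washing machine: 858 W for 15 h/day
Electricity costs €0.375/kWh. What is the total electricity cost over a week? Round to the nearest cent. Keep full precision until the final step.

LED light strip: 29.2 W × 6.7 h × 7 d = 1,369 Wh = 1.369 kWh
hair dryer: 1202 W × 0.850 h × 7 d = 7,152 Wh = 7.152 kWh
desktop computer: 448.5 W × 3.5 h × 7 d = 10,988 Wh = 10.99 kWh
washing machine: 858 W × 15 h × 7 d = 90,090 Wh = 90.09 kWh
Total energy = 1.369 + 7.152 + 10.99 + 90.09 = 109.6 kWh
Cost = 109.6 kWh × €0.375 = €41.10

€41.10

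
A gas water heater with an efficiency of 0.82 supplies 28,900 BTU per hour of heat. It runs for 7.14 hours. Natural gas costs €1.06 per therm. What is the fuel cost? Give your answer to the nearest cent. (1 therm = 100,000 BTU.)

Heat delivered = 28,900 BTU/h × 7.14 h = 206,346 BTU
Gas input = 206,346 / 0.82 = 251,641 BTU
= 251,641 / 100,000 = 2.516 therm
Cost = 2.516 × €1.06/therm = €2.67

€2.67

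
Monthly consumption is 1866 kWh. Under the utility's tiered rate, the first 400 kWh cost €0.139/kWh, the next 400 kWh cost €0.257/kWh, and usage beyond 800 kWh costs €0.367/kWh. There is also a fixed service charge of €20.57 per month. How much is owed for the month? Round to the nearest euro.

First 400 kWh × €0.139 = €55.60
Next 400 kWh × €0.257 = €102.80
Remaining 1066 kWh × €0.367 = €391.22
Energy charge = €549.62; + service €20.57 = €570.19 ≈ €570

€570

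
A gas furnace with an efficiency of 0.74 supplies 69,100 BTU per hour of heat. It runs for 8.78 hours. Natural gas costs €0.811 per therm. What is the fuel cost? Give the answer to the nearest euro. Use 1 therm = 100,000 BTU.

Heat delivered = 69,100 BTU/h × 8.78 h = 606,698 BTU
Gas input = 606,698 / 0.74 = 819,862 BTU
= 819,862 / 100,000 = 8.199 therm
Cost = 8.199 × €0.811/therm = €6.65 ≈ €7

€7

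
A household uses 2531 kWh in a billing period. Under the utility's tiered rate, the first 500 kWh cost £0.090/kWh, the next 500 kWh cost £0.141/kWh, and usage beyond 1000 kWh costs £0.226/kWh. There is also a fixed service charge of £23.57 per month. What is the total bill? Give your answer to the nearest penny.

First 500 kWh × £0.090 = £45.00
Next 500 kWh × £0.141 = £70.50
Remaining 1531 kWh × £0.226 = £346.01
Energy charge = £461.51; + service £23.57 = £485.08

£485.08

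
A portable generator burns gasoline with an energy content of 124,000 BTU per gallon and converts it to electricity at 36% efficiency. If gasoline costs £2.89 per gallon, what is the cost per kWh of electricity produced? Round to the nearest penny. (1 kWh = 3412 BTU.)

£0.22

Electrical output per gallon = 124,000 BTU × 0.36 / 3412 BTU/kWh = 13.08 kWh
Cost per kWh = £2.89 / 13.08 kWh = £0.221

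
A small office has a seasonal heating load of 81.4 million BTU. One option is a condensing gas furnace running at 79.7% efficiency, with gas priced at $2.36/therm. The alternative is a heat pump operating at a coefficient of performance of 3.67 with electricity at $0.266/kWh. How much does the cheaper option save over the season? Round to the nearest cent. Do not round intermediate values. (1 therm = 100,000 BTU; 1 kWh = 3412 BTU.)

$681.20

Heat load = 81.4 × 10⁶ BTU = 81,400,000 BTU
Gas: input = 81,400,000 / 0.797 = 102,132,999 BTU = 1,021 therm → 1,021 × $2.36 = $2,410.34
Heat pump: 81,400,000 BTU / 3412 = 23,860 kWh heat; / 3.67 = 6,501 kWh in → × $0.266 = $1,729.14
Difference = |$2,410.34 − $1,729.14| = $681.20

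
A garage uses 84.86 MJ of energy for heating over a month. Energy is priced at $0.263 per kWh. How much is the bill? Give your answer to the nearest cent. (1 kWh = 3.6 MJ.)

84.86 MJ × (0.27778 kWh/MJ) = 23.57 kWh
Cost = 23.57 kWh × $0.263/kWh = $6.20

$6.20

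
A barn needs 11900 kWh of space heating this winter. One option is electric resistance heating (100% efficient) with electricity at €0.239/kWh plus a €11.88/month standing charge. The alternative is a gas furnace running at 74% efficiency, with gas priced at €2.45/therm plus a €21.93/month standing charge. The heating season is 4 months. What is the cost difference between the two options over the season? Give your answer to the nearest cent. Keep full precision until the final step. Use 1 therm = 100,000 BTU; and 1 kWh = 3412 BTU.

€1459.62

Heat load = 11900 kWh × 3412 = 40,602,800 BTU
Gas: input = 40,602,800 / 0.74 = 54,868,649 BTU = 548.7 therm → 548.7 × €2.45 = €1,344.28; + 4 × €21.93 standing = €1,432.00
Electric: 40,602,800 BTU / 3412 = 11,900 kWh → × €0.239 = €2,844.10; + 4 × €11.88 standing = €2,891.62
Difference = |€1,432.00 − €2,891.62| = €1,459.62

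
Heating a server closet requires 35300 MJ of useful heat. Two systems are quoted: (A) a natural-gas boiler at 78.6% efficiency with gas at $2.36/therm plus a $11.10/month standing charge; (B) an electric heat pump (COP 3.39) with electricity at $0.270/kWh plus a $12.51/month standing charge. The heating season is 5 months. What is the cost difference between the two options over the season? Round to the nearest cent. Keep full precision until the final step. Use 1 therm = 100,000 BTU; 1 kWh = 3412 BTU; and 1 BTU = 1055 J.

Heat load = 35300 MJ = 35,300,000,000 J / 1055 = 33,459,716 BTU
Gas: input = 33,459,716 / 0.786 = 42,569,613 BTU = 425.7 therm → 425.7 × $2.36 = $1,004.64; + 5 × $11.10 standing = $1,060.14
Heat pump: 33,459,716 BTU / 3412 = 9,806 kWh heat; / 3.39 = 2,893 kWh in → × $0.270 = $781.05; + 5 × $12.51 standing = $843.60
Difference = |$1,060.14 − $843.60| = $216.55

$216.55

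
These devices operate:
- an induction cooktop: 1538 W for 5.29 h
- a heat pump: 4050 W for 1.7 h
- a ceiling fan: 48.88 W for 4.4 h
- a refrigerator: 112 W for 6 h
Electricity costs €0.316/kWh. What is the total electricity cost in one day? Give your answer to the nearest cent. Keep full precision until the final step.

induction cooktop: 1538 W × 5.29 h = 8,136 Wh = 8.136 kWh
heat pump: 4050 W × 1.7 h = 6,885 Wh = 6.885 kWh
ceiling fan: 48.88 W × 4.4 h = 215 Wh = 0.2151 kWh
refrigerator: 112 W × 6 h = 672 Wh = 0.672 kWh
Total energy = 8.136 + 6.885 + 0.2151 + 0.672 = 15.91 kWh
Cost = 15.91 kWh × €0.316 = €5.03

€5.03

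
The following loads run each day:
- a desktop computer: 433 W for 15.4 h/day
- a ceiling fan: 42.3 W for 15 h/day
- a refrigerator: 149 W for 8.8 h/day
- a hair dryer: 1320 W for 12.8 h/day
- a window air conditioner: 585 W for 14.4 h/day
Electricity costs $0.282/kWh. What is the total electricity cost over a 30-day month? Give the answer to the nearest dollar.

$287

desktop computer: 433 W × 15.4 h × 30 d = 200,046 Wh = 200 kWh
ceiling fan: 42.3 W × 15 h × 30 d = 19,035 Wh = 19.04 kWh
refrigerator: 149 W × 8.8 h × 30 d = 39,336 Wh = 39.34 kWh
hair dryer: 1320 W × 12.8 h × 30 d = 506,880 Wh = 506.9 kWh
window air conditioner: 585 W × 14.4 h × 30 d = 252,720 Wh = 252.7 kWh
Total energy = 200 + 19.04 + 39.34 + 506.9 + 252.7 = 1,018 kWh
Cost = 1,018 kWh × $0.282 = $287.08 ≈ $287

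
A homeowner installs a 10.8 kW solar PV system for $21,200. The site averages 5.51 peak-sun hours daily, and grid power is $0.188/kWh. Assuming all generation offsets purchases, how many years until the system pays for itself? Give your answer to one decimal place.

Daily generation = 10.8 kW × 5.51 h = 59.51 kWh
Annual generation = 59.51 × 365 = 21720 kWh
Annual savings = 21720 × $0.188 = $4,083.44
Payback = $21,200 / $4,083.44 = 5.19 years

5.2 years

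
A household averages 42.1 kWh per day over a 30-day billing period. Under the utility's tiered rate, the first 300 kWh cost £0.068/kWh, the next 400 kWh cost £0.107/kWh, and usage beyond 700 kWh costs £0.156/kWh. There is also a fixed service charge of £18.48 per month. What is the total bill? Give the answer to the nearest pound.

Usage = 42.1 kWh/day × 30 days = 1263 kWh
First 300 kWh × £0.068 = £20.40
Next 400 kWh × £0.107 = £42.80
Remaining 563 kWh × £0.156 = £87.83
Energy charge = £151.03; + service £18.48 = £169.51 ≈ £170

£170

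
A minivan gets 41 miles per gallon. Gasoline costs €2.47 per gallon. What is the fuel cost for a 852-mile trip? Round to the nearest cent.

Fuel = 852 mi / 41 mpg = 20.78 gal
Cost = 20.78 gal × €2.47/gal = €51.33

€51.33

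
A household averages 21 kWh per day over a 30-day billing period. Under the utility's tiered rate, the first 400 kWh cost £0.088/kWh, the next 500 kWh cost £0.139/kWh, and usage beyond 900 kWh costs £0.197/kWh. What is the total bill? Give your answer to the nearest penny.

Usage = 21 kWh/day × 30 days = 630 kWh
First 400 kWh × £0.088 = £35.20
Next 230 kWh × £0.139 = £31.97
Remaining tier: 0 kWh (not reached)
Total = £67.17

£67.17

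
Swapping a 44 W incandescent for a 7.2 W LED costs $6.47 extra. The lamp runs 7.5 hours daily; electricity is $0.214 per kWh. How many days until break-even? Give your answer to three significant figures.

Power saved = 44 − 7.2 = 36.8 W
Daily energy saved = 36.8 W × 7.5 h = 276 Wh = 0.276 kWh
Daily savings = 0.276 × $0.214 = $0.0591
Payback = $6.47 / $0.0591 per day = 109.5 days

110 days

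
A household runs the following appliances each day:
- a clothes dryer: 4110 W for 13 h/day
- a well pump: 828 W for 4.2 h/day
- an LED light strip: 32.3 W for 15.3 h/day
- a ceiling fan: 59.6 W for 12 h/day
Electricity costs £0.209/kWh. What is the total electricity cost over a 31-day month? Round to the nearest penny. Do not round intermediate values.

£376.54

clothes dryer: 4110 W × 13 h × 31 d = 1,656,330 Wh = 1,656 kWh
well pump: 828 W × 4.2 h × 31 d = 107,806 Wh = 107.8 kWh
LED light strip: 32.3 W × 15.3 h × 31 d = 15,320 Wh = 15.32 kWh
ceiling fan: 59.6 W × 12 h × 31 d = 22,171 Wh = 22.17 kWh
Total energy = 1,656 + 107.8 + 15.32 + 22.17 = 1,802 kWh
Cost = 1,802 kWh × £0.209 = £376.54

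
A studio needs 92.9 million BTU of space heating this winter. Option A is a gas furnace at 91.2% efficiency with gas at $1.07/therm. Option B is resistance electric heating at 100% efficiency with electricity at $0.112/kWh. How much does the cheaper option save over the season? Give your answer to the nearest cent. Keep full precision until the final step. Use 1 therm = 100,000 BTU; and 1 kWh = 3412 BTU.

$1959.53

Heat load = 92.9 × 10⁶ BTU = 92,900,000 BTU
Gas: input = 92,900,000 / 0.912 = 101,864,035 BTU = 1,019 therm → 1,019 × $1.07 = $1,089.95
Electric: 92,900,000 BTU / 3412 = 27,230 kWh → × $0.112 = $3,049.47
Difference = |$1,089.95 − $3,049.47| = $1,959.53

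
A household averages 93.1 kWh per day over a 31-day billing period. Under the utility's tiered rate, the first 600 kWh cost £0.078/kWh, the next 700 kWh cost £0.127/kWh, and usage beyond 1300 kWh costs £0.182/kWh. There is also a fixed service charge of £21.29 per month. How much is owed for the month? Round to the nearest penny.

Usage = 93.1 kWh/day × 31 days = 2886.1 kWh
First 600 kWh × £0.078 = £46.80
Next 700 kWh × £0.127 = £88.90
Remaining 1586.1 kWh × £0.182 = £288.67
Energy charge = £424.37; + service £21.29 = £445.66

£445.66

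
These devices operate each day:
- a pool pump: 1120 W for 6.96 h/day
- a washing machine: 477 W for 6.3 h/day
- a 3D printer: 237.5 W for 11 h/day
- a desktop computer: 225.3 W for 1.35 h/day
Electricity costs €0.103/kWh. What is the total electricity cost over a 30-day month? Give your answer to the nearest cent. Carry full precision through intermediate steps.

€42.39

pool pump: 1120 W × 6.96 h × 30 d = 233,856 Wh = 233.9 kWh
washing machine: 477 W × 6.3 h × 30 d = 90,153 Wh = 90.15 kWh
3D printer: 237.5 W × 11 h × 30 d = 78,375 Wh = 78.38 kWh
desktop computer: 225.3 W × 1.35 h × 30 d = 9,125 Wh = 9.125 kWh
Total energy = 233.9 + 90.15 + 78.38 + 9.125 = 411.5 kWh
Cost = 411.5 kWh × €0.103 = €42.39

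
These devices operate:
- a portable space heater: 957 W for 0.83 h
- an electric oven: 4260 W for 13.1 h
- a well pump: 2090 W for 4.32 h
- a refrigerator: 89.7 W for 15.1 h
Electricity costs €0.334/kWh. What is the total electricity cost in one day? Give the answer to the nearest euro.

€22

portable space heater: 957 W × 0.83 h = 794 Wh = 0.7943 kWh
electric oven: 4260 W × 13.1 h = 55,806 Wh = 55.81 kWh
well pump: 2090 W × 4.32 h = 9,029 Wh = 9.029 kWh
refrigerator: 89.7 W × 15.1 h = 1,354 Wh = 1.354 kWh
Total energy = 0.7943 + 55.81 + 9.029 + 1.354 = 66.98 kWh
Cost = 66.98 kWh × €0.334 = €22.37 ≈ €22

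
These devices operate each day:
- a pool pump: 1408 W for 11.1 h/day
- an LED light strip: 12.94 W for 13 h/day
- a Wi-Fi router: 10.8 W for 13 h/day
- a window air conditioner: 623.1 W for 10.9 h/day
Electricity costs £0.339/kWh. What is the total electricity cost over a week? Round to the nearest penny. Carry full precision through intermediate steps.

pool pump: 1408 W × 11.1 h × 7 d = 109,402 Wh = 109.4 kWh
LED light strip: 12.94 W × 13 h × 7 d = 1,178 Wh = 1.178 kWh
Wi-Fi router: 10.8 W × 13 h × 7 d = 983 Wh = 0.9828 kWh
window air conditioner: 623.1 W × 10.9 h × 7 d = 47,543 Wh = 47.54 kWh
Total energy = 109.4 + 1.178 + 0.9828 + 47.54 = 159.1 kWh
Cost = 159.1 kWh × £0.339 = £53.94

£53.94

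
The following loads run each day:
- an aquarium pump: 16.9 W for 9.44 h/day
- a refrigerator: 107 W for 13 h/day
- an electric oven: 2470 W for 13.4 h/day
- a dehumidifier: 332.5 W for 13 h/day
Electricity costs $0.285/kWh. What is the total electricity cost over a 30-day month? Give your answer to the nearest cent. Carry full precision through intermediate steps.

$333.20

aquarium pump: 16.9 W × 9.44 h × 30 d = 4,786 Wh = 4.786 kWh
refrigerator: 107 W × 13 h × 30 d = 41,730 Wh = 41.73 kWh
electric oven: 2470 W × 13.4 h × 30 d = 992,940 Wh = 992.9 kWh
dehumidifier: 332.5 W × 13 h × 30 d = 129,675 Wh = 129.7 kWh
Total energy = 4.786 + 41.73 + 992.9 + 129.7 = 1,169 kWh
Cost = 1,169 kWh × $0.285 = $333.20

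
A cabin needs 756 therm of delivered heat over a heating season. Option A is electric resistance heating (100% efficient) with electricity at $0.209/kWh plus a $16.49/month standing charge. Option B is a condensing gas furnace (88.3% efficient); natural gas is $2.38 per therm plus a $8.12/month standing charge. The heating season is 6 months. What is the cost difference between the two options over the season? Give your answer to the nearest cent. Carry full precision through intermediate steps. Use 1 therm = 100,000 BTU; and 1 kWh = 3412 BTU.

$2643.36

Heat load = 756 therm × 100,000 = 75,600,000 BTU
Gas: input = 75,600,000 / 0.883 = 85,617,214 BTU = 856.2 therm → 856.2 × $2.38 = $2,037.69; + 6 × $8.12 standing = $2,086.41
Electric: 75,600,000 BTU / 3412 = 22,160 kWh → × $0.209 = $4,630.83; + 6 × $16.49 standing = $4,729.77
Difference = |$2,086.41 − $4,729.77| = $2,643.36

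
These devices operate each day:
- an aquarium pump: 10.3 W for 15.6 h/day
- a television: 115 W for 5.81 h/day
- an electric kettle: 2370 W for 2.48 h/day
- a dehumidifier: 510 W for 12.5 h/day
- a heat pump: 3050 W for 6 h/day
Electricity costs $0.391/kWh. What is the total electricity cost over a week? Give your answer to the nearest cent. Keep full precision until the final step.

aquarium pump: 10.3 W × 15.6 h × 7 d = 1,125 Wh = 1.125 kWh
television: 115 W × 5.81 h × 7 d = 4,677 Wh = 4.677 kWh
electric kettle: 2370 W × 2.48 h × 7 d = 41,143 Wh = 41.14 kWh
dehumidifier: 510 W × 12.5 h × 7 d = 44,625 Wh = 44.62 kWh
heat pump: 3050 W × 6 h × 7 d = 128,100 Wh = 128.1 kWh
Total energy = 1.125 + 4.677 + 41.14 + 44.62 + 128.1 = 219.7 kWh
Cost = 219.7 kWh × $0.391 = $85.89

$85.89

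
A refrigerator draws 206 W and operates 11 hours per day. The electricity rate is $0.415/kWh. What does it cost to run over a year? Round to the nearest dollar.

Energy = 206 W × 11 h/day × 365 days = 827,090 Wh = 827.1 kWh
Cost = 827.1 kWh × $0.415/kWh = $343.24 ≈ $343

$343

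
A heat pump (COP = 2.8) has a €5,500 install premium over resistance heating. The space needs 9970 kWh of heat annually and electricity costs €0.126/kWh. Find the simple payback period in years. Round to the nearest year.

7 years

Resistance: 9970 kWh × €0.126 = €1,256.22/yr
Heat pump: 9970 / 2.8 = 3561 kWh in → × €0.126 = €448.65/yr
Annual savings = €807.57
Payback = €5,500 / €807.57 = 6.81 years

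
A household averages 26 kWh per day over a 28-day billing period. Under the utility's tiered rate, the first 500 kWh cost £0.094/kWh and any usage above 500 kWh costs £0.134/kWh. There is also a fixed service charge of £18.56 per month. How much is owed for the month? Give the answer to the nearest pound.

Usage = 26 kWh/day × 28 days = 728 kWh
First 500 kWh × £0.094 = £47.00
Remaining 228 kWh × £0.134 = £30.55
Energy charge = £77.55; + service £18.56 = £96.11 ≈ £96

£96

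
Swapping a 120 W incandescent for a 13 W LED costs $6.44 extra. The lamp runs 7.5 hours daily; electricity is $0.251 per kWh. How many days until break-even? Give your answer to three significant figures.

Power saved = 120 − 13 = 107 W
Daily energy saved = 107 W × 7.5 h = 802.5 Wh = 0.8025 kWh
Daily savings = 0.8025 × $0.251 = $0.2014
Payback = $6.44 / $0.2014 per day = 31.97 days

32 days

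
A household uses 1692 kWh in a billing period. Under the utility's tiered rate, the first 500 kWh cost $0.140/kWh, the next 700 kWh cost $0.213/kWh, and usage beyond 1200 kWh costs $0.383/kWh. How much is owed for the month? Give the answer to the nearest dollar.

$408

First 500 kWh × $0.140 = $70.00
Next 700 kWh × $0.213 = $149.10
Remaining 492 kWh × $0.383 = $188.44
Total = $407.54 ≈ $408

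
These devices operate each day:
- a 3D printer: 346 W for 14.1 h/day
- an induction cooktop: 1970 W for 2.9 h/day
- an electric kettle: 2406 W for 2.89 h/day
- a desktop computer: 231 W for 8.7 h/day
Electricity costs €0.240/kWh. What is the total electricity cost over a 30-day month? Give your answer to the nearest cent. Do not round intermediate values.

3D printer: 346 W × 14.1 h × 30 d = 146,358 Wh = 146.4 kWh
induction cooktop: 1970 W × 2.9 h × 30 d = 171,390 Wh = 171.4 kWh
electric kettle: 2406 W × 2.89 h × 30 d = 208,600 Wh = 208.6 kWh
desktop computer: 231 W × 8.7 h × 30 d = 60,291 Wh = 60.29 kWh
Total energy = 146.4 + 171.4 + 208.6 + 60.29 = 586.6 kWh
Cost = 586.6 kWh × €0.240 = €140.79

€140.79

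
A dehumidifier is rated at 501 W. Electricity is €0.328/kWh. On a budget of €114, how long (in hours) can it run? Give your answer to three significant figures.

Energy budget = €114 / €0.328 per kWh = 347.6 kWh = 347,561 Wh
Runtime = 347,561 Wh / 501 W = 693.7 h

694 h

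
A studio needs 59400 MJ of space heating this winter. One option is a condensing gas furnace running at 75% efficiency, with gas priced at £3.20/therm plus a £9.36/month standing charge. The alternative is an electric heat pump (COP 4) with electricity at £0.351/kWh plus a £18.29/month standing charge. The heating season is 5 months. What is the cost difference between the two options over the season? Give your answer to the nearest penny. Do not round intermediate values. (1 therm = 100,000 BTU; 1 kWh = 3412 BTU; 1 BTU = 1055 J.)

£909.61

Heat load = 59400 MJ = 59,400,000,000 J / 1055 = 56,303,318 BTU
Gas: input = 56,303,318 / 0.75 = 75,071,090 BTU = 750.7 therm → 750.7 × £3.20 = £2,402.27; + 5 × £9.36 standing = £2,449.07
Heat pump: 56,303,318 BTU / 3412 = 16,500 kWh heat; / 4 = 4,125 kWh in → × £0.351 = £1,448.01; + 5 × £18.29 standing = £1,539.46
Difference = |£2,449.07 − £1,539.46| = £909.61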